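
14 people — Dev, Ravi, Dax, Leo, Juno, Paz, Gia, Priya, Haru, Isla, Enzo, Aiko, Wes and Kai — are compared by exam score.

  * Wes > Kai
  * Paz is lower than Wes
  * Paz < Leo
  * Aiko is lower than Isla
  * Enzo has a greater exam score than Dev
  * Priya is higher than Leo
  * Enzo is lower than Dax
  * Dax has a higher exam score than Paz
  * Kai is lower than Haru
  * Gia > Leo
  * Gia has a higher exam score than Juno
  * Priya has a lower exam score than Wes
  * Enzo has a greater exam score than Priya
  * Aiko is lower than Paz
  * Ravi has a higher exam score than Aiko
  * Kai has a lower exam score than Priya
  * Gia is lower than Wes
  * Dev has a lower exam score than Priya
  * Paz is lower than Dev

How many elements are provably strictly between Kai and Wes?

1

The relations place Kai below Wes. An element lies strictly between them when it is forced above Kai and also forced below Wes.
Above Kai: {Haru, Priya, Enzo, Dax}. Below Wes: {Aiko, Juno, Paz, Dev, Leo, Priya, Gia}.
Intersection: {Priya} — 1.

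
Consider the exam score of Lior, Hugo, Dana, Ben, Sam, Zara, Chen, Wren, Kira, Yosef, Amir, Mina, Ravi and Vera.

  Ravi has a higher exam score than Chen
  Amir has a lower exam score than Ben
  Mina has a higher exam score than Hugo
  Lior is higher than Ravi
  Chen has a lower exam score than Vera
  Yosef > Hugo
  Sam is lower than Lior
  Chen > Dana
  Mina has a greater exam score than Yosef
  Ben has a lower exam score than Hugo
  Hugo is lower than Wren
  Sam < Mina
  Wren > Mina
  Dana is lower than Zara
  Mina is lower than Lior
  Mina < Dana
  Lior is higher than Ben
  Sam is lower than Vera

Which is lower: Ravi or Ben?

Ben < Hugo and Hugo < Yosef give Ben < Yosef.
With Yosef < Mina: Ben < Hugo < Yosef < Mina.
With Mina < Dana: Ben < Hugo < Yosef < Mina < Dana.
With Dana < Chen: Ben < Hugo < Yosef < Mina < Dana < Chen.
With Chen < Ravi: Ben < Hugo < Yosef < Mina < Dana < Chen < Ravi.
So Ben < Ravi; Ben is the lower of the two.

Ben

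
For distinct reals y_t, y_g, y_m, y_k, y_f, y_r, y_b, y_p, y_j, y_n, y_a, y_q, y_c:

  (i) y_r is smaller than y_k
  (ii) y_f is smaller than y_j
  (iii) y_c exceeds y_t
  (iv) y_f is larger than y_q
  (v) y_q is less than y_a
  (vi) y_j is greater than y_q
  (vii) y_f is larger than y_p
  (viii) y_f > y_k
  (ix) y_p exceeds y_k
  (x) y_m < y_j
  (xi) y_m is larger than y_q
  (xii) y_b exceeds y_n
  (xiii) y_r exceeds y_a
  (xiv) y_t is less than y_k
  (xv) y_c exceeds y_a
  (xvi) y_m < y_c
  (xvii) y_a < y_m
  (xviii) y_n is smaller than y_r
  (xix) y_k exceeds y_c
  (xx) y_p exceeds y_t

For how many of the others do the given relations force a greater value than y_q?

Directly above y_q: y_a, y_m, y_f, y_j.
One step further: y_r, y_c (6 so far).
One step further: y_k (7 so far).
One step further: y_p (8 so far).
Nothing else is reachable above y_q; 8 in all.

8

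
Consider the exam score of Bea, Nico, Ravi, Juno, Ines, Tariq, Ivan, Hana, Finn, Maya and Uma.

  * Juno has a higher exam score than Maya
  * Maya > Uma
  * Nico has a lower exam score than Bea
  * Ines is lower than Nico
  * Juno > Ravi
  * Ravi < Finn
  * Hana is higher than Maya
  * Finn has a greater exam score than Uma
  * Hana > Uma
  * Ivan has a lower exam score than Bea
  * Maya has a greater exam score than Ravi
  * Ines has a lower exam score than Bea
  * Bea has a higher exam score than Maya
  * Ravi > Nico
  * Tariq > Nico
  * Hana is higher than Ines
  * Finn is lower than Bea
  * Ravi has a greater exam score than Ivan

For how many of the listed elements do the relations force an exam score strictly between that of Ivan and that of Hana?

2

The relations place Ivan below Hana. An element lies strictly between them when it is forced above Ivan and also forced below Hana.
Above Ivan: {Ravi, Finn, Maya, Juno, Bea}. Below Hana: {Ines, Nico, Uma, Ravi, Maya}.
Intersection: {Ravi, Maya} — 2.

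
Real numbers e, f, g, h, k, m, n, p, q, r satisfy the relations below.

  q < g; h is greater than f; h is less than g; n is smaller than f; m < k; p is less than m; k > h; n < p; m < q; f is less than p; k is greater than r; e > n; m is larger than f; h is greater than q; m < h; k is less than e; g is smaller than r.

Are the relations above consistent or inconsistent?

The single ordering n < f < p < m < q < h < g < r < k < e satisfies every listed relation, so no contradiction arises.

consistent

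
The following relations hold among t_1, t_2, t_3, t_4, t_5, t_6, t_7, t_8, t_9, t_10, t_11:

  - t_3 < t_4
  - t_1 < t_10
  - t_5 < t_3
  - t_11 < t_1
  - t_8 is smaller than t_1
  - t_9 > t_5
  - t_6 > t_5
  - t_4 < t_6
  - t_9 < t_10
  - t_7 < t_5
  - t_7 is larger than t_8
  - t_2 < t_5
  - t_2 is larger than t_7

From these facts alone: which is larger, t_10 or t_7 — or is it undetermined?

t_10

Link the given pairs in sequence: t_7 < t_2; t_2 < t_5; t_5 < t_9; t_9 < t_10.
Together: t_7 < t_2 < t_5 < t_9 < t_10.
So t_10 is larger.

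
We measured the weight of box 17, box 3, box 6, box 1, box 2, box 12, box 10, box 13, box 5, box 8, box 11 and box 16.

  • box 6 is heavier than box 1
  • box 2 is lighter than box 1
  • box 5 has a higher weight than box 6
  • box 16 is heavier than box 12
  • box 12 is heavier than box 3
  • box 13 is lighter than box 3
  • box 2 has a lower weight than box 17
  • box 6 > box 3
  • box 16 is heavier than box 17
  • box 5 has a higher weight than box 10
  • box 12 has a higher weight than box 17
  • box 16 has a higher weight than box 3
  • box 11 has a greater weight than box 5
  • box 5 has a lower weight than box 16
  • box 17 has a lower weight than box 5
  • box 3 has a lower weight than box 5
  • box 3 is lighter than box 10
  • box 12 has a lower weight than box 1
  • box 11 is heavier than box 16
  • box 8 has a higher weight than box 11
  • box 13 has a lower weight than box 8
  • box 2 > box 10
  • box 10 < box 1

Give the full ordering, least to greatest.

The consecutive links are each given: box 13 < box 3; box 3 < box 10; box 10 < box 2; box 2 < box 17; box 17 < box 12; box 12 < box 1; box 1 < box 6; box 6 < box 5; box 5 < box 16; box 16 < box 11; box 11 < box 8.

box 13 < box 3 < box 10 < box 2 < box 17 < box 12 < box 1 < box 6 < box 5 < box 16 < box 11 < box 8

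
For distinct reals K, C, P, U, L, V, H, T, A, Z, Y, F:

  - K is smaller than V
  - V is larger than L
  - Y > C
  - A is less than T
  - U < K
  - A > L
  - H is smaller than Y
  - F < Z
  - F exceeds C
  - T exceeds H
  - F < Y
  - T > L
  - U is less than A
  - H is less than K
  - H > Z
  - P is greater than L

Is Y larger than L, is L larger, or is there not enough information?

undetermined

Following every chain through L: above L we get P, A, T, V.
Y is not reached, and no chain runs the other way from Y to L.
So the given relations leave the order of L and Y undetermined.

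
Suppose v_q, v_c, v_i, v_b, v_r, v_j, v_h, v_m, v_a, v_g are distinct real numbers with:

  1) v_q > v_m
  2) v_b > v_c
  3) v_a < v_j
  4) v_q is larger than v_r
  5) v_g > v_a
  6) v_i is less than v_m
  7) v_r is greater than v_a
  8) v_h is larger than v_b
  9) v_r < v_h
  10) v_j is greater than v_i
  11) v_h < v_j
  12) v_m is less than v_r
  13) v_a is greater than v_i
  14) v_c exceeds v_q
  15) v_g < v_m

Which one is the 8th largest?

v_g

The consecutive relations fix a unique order: v_i < v_a < v_g < v_m < v_r < v_q < v_c < v_b < v_h < v_j.
The 8th largest is v_g.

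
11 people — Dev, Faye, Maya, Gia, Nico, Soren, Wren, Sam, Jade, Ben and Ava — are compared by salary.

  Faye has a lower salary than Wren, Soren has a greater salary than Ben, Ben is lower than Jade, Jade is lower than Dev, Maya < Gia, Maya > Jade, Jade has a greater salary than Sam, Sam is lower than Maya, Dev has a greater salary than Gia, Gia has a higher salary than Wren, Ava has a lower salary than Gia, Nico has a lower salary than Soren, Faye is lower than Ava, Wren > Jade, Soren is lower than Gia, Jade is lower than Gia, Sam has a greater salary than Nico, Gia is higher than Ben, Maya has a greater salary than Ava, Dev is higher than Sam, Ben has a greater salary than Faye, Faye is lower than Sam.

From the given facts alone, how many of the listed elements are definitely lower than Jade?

From Jade the given relations immediately reach Ben, Sam.
From those, Faye, Nico — 4 in total.
Nothing else is reachable below Jade; 4 in all.

4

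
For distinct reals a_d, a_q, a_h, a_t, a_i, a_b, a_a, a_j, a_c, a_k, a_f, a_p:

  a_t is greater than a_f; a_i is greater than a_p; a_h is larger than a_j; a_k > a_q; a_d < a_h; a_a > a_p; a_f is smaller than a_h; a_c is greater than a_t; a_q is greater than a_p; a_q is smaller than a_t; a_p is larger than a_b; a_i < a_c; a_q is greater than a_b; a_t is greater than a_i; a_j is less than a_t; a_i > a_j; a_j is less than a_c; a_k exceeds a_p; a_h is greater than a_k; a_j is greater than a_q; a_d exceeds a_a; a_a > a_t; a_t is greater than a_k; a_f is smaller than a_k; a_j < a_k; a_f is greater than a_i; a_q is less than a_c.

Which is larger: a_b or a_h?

a_h

The relevant relations are a_b < a_p; a_p < a_q; a_q < a_j; a_j < a_i; a_i < a_f; a_f < a_t; a_t < a_a; a_a < a_d; a_d < a_h.
Together: a_b < a_p < a_q < a_j < a_i < a_f < a_t < a_a < a_d < a_h.
So a_b < a_h; a_h is the larger of the two.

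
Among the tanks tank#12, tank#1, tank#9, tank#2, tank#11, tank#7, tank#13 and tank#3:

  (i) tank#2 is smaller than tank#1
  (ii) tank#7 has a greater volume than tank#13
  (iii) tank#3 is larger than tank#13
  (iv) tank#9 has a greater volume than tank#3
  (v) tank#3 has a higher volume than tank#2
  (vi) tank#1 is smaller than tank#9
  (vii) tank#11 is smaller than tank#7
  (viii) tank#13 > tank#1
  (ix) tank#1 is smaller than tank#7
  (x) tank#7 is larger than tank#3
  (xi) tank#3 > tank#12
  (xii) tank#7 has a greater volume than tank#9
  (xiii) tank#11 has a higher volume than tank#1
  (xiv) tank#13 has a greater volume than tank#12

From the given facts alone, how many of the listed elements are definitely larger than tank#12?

4

From tank#12 the given relations immediately reach tank#13, tank#3.
From those, tank#9, tank#7 — 4 in total.
No other element is forced above tank#12 by the given relations, so the count is 4.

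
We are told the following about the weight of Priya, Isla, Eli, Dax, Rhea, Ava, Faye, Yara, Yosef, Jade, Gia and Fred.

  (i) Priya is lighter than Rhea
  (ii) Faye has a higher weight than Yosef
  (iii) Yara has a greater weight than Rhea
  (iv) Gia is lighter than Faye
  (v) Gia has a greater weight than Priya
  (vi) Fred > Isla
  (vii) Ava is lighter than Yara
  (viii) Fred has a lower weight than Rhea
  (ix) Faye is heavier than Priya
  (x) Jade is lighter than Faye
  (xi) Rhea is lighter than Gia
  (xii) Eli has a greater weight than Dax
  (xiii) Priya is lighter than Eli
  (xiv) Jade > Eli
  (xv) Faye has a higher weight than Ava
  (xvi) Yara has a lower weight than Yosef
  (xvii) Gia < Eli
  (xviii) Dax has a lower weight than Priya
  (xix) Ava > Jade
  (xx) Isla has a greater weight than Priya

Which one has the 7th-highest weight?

Gia

The consecutive relations fix a unique order: Dax < Priya < Isla < Fred < Rhea < Gia < Eli < Jade < Ava < Yara < Yosef < Faye.
Counting 7 from the largest end gives Gia.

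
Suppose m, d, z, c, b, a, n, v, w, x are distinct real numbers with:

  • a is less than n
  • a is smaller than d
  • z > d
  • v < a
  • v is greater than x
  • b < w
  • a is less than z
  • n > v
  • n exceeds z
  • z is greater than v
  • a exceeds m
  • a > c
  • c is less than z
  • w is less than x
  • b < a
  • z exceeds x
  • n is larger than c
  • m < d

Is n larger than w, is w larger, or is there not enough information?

Chaining the given relations: w < x < v < a < d < z < n.
So n is larger.

n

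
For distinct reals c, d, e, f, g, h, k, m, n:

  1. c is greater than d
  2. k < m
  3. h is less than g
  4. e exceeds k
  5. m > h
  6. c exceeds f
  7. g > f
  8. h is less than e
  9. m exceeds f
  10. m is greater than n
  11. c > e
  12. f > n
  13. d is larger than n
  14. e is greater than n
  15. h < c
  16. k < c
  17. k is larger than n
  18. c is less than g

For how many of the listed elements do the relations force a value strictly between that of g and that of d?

1

The relations place d below g. An element lies strictly between them when it is forced above d and also forced below g.
Above d: {c}. Below g: {h, n, f, k, e, c}.
Intersection: {c} — 1.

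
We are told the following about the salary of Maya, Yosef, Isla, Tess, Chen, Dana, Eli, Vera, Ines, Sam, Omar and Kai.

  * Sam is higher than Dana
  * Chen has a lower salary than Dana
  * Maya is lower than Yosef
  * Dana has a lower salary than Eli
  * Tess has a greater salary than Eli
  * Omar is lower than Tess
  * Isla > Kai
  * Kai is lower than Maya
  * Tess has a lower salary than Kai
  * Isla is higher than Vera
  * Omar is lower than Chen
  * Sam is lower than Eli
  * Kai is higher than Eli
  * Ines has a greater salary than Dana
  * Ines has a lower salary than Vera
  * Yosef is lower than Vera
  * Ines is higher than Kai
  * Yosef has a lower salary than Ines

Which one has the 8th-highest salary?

Chaining the given pairs: Omar < Chen < Dana < Sam < Eli < Tess < Kai < Maya < Yosef < Ines < Vera < Isla.
Counting 8 from the largest end gives Eli.

Eli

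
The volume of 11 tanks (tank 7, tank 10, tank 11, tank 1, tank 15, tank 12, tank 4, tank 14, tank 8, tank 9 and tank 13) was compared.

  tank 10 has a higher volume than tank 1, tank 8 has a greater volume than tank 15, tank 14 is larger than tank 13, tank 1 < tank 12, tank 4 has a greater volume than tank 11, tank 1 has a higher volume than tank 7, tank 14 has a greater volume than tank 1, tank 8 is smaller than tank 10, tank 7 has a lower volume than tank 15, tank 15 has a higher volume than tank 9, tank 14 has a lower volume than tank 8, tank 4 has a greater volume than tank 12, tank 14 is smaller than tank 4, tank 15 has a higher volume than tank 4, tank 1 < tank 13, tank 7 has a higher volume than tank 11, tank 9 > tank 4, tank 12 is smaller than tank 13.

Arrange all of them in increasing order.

The consecutive links are each given: tank 11 < tank 7; tank 7 < tank 1; tank 1 < tank 12; tank 12 < tank 13; tank 13 < tank 14; tank 14 < tank 4; tank 4 < tank 9; tank 9 < tank 15; tank 15 < tank 8; tank 8 < tank 10.

tank 11 < tank 7 < tank 1 < tank 12 < tank 13 < tank 14 < tank 4 < tank 9 < tank 15 < tank 8 < tank 10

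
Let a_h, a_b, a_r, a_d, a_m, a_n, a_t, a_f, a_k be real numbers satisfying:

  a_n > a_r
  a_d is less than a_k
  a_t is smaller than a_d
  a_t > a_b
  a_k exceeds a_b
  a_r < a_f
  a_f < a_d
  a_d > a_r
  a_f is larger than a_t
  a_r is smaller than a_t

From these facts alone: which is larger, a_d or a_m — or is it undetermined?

Following every chain through a_m: nothing is chained to a_m.
a_d is not reached, and no chain runs the other way from a_d to a_m.
So the given relations leave the order of a_m and a_d undetermined.

undetermined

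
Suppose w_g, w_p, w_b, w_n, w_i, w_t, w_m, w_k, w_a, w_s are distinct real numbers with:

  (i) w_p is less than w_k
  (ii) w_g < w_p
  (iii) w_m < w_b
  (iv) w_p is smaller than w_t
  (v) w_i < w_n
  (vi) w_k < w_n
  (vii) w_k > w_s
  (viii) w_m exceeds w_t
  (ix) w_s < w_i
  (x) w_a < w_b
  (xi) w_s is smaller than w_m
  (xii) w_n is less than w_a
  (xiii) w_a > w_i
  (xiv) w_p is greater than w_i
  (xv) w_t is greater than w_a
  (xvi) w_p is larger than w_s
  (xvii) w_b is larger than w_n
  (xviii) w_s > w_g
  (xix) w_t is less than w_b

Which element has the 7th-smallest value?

w_a

Chaining the given pairs: w_g < w_s < w_i < w_p < w_k < w_n < w_a < w_t < w_m < w_b.
The 7th smallest is w_a.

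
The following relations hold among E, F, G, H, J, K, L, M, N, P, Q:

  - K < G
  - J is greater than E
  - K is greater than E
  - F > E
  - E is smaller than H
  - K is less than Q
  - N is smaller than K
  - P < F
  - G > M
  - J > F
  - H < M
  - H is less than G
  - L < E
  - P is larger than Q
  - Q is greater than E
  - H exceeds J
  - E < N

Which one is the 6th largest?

P

Piecing the relations together gives one ordering: L < E < N < K < Q < P < F < J < H < M < G.
Counting 6 from the largest end gives P.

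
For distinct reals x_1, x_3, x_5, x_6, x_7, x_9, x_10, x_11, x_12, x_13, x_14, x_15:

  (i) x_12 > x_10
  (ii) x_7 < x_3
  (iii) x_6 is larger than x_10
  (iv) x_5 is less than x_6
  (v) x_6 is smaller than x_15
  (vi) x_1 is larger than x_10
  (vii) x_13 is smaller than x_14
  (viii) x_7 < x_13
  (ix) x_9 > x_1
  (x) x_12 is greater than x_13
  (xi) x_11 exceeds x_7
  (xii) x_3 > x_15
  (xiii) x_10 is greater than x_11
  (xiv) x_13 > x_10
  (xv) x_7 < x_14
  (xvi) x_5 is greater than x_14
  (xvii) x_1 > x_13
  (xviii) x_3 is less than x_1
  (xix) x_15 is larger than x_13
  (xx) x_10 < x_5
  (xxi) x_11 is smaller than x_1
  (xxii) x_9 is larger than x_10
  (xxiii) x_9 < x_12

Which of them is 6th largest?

The consecutive relations fix a unique order: x_7 < x_11 < x_10 < x_13 < x_14 < x_5 < x_6 < x_15 < x_3 < x_1 < x_9 < x_12.
Counting 6 from the largest end gives x_6.

x_6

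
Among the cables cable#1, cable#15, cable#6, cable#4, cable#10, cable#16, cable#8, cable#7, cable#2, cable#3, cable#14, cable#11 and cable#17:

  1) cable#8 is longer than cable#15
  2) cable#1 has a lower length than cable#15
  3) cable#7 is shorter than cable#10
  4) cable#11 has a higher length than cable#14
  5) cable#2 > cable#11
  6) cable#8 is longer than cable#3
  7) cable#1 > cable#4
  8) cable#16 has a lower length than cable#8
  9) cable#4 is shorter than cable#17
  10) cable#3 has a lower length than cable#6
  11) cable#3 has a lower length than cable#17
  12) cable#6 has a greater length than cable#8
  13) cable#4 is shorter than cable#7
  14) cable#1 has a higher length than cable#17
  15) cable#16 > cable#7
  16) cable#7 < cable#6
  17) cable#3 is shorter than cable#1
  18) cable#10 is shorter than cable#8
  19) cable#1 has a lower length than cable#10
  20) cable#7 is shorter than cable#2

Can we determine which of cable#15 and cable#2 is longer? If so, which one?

undetermined

Following every chain through cable#15: above cable#15 we get cable#8, cable#6; below cable#15 we get cable#4, cable#3, cable#17, cable#1.
cable#2 is not reached, and no chain runs the other way from cable#2 to cable#15.
So the given relations leave the order of cable#15 and cable#2 undetermined.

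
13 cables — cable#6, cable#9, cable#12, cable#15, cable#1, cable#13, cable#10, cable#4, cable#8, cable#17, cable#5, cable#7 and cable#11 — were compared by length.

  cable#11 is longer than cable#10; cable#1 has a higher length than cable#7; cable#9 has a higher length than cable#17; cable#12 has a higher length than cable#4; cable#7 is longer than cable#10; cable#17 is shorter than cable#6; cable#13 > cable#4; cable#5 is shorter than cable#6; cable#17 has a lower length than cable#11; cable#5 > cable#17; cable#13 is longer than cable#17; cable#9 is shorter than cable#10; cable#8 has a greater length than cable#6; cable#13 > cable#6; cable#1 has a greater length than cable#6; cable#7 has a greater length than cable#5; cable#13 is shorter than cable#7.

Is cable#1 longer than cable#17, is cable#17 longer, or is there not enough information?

cable#1

Following the relations from cable#17: cable#17 < cable#5 < cable#6 < cable#13 < cable#7 < cable#1.
So cable#1 is longer.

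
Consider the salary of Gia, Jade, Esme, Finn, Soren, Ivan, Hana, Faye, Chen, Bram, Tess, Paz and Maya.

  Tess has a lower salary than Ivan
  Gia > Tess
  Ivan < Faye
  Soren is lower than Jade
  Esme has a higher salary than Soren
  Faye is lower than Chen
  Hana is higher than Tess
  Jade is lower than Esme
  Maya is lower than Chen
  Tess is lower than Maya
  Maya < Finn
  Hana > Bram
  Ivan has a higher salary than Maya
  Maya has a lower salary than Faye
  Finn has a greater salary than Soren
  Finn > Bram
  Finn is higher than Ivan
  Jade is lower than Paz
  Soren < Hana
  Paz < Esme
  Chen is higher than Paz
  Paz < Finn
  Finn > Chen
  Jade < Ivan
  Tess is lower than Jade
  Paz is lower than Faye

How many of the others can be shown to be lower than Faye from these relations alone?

Directly below Faye: Maya, Paz, Ivan.
One step further: Tess, Jade (5 so far).
One step further: Soren (6 so far).
Nothing else is reachable below Faye; 6 in all.

6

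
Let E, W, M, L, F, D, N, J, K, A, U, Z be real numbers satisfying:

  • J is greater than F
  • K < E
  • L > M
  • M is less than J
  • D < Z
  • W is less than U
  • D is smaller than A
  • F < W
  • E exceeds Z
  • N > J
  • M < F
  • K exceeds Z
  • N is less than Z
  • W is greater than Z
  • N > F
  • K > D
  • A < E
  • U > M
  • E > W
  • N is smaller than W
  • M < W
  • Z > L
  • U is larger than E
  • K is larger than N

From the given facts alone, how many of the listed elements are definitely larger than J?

6

The elements the relations force above J are N, Z, W, K, E, U — no chain reaches any other.
That is 6.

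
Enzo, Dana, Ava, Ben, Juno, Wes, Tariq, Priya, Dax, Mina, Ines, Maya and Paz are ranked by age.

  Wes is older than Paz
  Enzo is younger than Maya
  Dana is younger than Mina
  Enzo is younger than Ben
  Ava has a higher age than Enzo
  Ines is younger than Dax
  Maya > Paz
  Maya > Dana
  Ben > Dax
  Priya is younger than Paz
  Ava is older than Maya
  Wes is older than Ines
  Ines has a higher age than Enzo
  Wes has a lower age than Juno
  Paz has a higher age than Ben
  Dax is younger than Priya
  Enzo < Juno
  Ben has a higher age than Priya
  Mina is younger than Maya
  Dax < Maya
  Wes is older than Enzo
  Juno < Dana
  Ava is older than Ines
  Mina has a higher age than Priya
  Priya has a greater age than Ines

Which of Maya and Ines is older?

Maya

Following the relations from Ines: Ines < Dax < Priya < Ben < Paz < Wes < Juno < Dana < Mina < Maya.
So Ines < Maya; Maya is the older of the two.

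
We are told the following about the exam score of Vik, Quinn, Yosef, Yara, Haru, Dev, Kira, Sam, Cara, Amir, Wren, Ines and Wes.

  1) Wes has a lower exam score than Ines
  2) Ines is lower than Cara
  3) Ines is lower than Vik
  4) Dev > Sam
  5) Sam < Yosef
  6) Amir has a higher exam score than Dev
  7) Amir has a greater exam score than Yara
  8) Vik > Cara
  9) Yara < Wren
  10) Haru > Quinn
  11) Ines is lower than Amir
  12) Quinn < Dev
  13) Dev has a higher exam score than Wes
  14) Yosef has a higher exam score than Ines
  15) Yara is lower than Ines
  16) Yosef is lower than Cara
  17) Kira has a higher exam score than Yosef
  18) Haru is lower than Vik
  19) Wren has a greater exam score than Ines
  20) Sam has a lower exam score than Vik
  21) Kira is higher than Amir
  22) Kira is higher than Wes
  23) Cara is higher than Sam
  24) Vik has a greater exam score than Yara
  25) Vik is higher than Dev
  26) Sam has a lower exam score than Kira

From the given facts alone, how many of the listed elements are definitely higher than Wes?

8

The elements the relations force above Wes are Dev, Ines, Yosef, Amir, Cara, Vik, Kira, Wren — no chain reaches any other.
That is 8.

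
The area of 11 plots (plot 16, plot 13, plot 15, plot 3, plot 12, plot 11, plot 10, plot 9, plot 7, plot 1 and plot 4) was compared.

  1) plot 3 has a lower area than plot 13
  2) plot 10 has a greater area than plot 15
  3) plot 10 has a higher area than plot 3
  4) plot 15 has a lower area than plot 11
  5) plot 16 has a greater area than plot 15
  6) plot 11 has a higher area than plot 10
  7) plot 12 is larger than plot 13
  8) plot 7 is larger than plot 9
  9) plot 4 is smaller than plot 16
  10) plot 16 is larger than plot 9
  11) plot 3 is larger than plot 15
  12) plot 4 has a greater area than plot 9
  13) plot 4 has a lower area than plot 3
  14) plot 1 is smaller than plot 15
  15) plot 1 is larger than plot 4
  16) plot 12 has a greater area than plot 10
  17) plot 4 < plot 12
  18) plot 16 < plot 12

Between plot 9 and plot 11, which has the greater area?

plot 11

Link the given pairs in sequence: plot 9 < plot 4; plot 4 < plot 1; plot 1 < plot 15; plot 15 < plot 3; plot 3 < plot 10; plot 10 < plot 11.
Chaining these gives plot 9 < plot 4 < plot 1 < plot 15 < plot 3 < plot 10 < plot 11.
So plot 9 < plot 11; plot 11 is the larger of the two.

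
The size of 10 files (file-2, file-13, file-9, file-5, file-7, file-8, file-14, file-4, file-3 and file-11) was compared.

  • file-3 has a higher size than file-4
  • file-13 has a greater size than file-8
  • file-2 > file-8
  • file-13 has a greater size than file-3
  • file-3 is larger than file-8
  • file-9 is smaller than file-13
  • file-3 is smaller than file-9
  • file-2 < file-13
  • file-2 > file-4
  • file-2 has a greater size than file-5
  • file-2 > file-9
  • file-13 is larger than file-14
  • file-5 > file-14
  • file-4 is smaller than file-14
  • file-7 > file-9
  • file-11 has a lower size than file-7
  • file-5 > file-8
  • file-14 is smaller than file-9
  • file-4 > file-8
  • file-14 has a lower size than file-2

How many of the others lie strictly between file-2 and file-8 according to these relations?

The relations place file-8 below file-2. An element lies strictly between them when it is forced above file-8 and also forced below file-2.
Above file-8: {file-4, file-3, file-14, file-9, file-7, file-5, file-13}. Below file-2: {file-4, file-3, file-14, file-9, file-5}.
Intersection: {file-4, file-3, file-14, file-9, file-5} — 5.

5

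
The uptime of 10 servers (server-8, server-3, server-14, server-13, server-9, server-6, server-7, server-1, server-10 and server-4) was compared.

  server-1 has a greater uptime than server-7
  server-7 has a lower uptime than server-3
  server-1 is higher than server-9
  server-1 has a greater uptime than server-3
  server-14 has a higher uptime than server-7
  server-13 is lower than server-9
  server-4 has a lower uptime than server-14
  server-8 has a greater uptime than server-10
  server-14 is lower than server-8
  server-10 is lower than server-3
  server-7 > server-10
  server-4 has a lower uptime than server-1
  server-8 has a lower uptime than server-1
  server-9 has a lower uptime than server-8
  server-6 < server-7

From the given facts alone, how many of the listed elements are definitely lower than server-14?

4

From server-14 the given relations immediately reach server-4, server-7.
From those, server-6, server-10 — 4 in total.
No other element is forced below server-14 by the given relations, so the count is 4.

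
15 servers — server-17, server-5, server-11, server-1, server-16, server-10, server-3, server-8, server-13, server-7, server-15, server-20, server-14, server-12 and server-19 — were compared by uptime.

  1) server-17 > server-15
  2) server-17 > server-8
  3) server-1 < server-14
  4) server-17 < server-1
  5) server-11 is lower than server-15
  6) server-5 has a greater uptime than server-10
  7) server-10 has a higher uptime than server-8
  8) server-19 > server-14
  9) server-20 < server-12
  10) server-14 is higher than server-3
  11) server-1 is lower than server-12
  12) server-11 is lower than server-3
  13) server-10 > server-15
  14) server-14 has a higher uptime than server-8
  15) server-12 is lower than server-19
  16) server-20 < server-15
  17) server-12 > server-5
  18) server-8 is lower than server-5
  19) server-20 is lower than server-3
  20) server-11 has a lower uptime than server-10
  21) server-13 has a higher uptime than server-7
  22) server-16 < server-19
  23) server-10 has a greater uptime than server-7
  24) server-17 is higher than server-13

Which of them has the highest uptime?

Chaining downward from server-19: directly below it, server-12, server-14, server-16; then server-20, server-8, server-3, server-5, server-1; then server-11, server-10, server-17; then server-7, server-15, server-13.
That covers every other element, and nothing is given above server-19, so server-19 is the highest uptime.

server-19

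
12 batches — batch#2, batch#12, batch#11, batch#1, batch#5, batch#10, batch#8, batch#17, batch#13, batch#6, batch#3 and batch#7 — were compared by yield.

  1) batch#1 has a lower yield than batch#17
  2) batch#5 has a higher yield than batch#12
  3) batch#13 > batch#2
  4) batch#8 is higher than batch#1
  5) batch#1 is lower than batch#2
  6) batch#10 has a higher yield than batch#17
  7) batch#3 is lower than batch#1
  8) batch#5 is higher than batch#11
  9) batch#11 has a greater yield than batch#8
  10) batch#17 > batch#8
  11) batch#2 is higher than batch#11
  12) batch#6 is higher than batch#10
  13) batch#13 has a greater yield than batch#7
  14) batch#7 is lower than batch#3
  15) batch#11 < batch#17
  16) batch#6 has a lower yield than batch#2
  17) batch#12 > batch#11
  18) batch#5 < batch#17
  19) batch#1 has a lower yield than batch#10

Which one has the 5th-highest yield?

batch#17

The consecutive relations fix a unique order: batch#7 < batch#3 < batch#1 < batch#8 < batch#11 < batch#12 < batch#5 < batch#17 < batch#10 < batch#6 < batch#2 < batch#13.
The 5th largest is batch#17.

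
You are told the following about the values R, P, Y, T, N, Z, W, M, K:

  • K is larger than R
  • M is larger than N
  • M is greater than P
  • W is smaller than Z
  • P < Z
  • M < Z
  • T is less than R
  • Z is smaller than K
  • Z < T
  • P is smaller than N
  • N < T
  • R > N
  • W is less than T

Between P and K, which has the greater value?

K

Chaining the given relations: P < N < M < Z < T < R < K.
So P < K; K is the larger of the two.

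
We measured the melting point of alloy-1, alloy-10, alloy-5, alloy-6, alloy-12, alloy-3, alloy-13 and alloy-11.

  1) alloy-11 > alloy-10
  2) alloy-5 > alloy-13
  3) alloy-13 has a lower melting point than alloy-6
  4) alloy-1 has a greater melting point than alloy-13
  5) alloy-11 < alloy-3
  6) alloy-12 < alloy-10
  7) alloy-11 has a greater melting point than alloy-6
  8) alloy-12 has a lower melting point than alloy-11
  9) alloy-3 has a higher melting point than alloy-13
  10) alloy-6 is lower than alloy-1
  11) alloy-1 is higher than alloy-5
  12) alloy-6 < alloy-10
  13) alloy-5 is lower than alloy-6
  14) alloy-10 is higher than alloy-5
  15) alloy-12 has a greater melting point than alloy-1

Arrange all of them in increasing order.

Each adjacent pair is fixed by a given relation: alloy-13 < alloy-5; alloy-5 < alloy-6; alloy-6 < alloy-1; alloy-1 < alloy-12; alloy-12 < alloy-10; alloy-10 < alloy-11; alloy-11 < alloy-3. Chaining them end to end gives the full order.

alloy-13 < alloy-5 < alloy-6 < alloy-1 < alloy-12 < alloy-10 < alloy-11 < alloy-3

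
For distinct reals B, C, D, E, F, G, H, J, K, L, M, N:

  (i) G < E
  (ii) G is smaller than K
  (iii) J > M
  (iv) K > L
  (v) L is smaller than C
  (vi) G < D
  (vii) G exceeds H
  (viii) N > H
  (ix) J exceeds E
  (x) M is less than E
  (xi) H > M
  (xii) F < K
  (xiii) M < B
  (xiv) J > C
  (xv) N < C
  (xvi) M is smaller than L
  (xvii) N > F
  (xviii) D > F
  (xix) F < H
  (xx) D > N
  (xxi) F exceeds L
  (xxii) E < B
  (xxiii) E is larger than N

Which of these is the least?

Chaining upward from M: directly above it, L, H, E, J, B; then F, N, G, C, K; then D.
That covers every other element, and nothing is given below M, so M is the least.

M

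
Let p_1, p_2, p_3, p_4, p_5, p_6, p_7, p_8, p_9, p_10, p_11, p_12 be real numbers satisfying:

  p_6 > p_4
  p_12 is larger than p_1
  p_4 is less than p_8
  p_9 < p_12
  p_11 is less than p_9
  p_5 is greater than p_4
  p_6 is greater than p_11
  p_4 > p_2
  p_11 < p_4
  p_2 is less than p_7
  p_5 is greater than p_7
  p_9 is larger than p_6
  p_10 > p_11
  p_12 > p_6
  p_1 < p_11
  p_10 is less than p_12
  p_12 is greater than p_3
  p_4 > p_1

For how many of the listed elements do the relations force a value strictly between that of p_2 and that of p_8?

1

Chaining upward from p_2 reaches: p_7, p_4, p_6, p_9, p_5, p_12.
Chaining downward from p_8 reaches: p_1, p_11, p_4.
Strictly between p_2 and p_8 are those in both lists: p_4 — 1 element.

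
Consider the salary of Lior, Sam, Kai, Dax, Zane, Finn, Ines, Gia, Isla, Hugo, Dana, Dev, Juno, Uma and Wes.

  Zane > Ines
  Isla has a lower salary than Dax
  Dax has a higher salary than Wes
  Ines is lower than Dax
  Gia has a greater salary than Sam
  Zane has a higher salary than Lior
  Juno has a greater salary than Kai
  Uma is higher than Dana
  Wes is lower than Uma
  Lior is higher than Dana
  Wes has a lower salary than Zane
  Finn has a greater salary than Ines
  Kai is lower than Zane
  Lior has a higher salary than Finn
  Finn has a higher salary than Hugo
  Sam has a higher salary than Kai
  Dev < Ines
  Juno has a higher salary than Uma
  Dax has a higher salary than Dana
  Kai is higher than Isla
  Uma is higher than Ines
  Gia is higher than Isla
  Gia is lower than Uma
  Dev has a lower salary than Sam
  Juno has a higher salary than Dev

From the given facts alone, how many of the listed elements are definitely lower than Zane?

9

The elements the relations force below Zane are Dana, Hugo, Isla, Dev, Wes, Kai, Ines, Finn, Lior — no chain reaches any other.
That is 9.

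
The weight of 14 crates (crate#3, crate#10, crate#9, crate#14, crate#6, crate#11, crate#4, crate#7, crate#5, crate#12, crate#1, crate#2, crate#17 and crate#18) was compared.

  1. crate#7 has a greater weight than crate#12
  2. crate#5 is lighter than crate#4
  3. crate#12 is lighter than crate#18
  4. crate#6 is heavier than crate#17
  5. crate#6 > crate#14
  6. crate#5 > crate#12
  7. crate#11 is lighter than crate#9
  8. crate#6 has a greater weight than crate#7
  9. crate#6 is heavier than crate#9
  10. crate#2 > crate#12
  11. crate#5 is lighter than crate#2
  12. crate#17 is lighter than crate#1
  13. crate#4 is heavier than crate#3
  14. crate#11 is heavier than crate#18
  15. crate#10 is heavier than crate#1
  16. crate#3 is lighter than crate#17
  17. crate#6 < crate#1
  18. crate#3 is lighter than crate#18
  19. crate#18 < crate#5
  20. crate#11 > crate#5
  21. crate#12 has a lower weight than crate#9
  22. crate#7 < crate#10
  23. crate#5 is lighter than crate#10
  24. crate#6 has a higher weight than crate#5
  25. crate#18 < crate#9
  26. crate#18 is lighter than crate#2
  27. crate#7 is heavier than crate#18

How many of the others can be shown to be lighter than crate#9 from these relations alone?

5

From crate#9 the given relations immediately reach crate#12, crate#18, crate#11.
From those, crate#3, crate#5 — 5 in total.
Nothing else is reachable below crate#9; 5 in all.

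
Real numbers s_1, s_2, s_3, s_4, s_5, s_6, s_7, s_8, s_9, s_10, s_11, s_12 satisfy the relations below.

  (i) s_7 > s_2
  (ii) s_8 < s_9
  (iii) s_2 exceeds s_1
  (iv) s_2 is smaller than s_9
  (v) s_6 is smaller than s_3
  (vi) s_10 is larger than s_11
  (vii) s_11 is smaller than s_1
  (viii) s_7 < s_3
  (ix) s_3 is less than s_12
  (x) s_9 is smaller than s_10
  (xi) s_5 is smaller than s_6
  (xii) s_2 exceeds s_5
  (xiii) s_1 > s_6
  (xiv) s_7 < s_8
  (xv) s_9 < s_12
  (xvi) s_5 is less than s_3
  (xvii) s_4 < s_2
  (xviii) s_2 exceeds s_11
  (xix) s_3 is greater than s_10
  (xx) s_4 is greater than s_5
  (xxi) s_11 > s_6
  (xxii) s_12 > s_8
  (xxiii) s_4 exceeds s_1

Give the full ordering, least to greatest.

s_5 < s_6 < s_11 < s_1 < s_4 < s_2 < s_7 < s_8 < s_9 < s_10 < s_3 < s_12

Each adjacent pair is fixed by a given relation: s_5 < s_6; s_6 < s_11; s_11 < s_1; s_1 < s_4; s_4 < s_2; s_2 < s_7; s_7 < s_8; s_8 < s_9; s_9 < s_10; s_10 < s_3; s_3 < s_12. Chaining them end to end gives the full order.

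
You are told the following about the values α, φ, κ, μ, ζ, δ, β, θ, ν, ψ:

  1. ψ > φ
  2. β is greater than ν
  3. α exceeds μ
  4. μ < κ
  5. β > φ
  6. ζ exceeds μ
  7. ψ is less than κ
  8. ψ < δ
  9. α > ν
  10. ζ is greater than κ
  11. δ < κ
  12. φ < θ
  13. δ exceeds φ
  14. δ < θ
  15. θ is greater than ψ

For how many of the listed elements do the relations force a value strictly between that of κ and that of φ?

The relations place φ below κ. An element lies strictly between them when it is forced above φ and also forced below κ.
Above φ: {ψ, δ, θ, ζ, β}. Below κ: {μ, ψ, δ}.
Intersection: {ψ, δ} — 2.

2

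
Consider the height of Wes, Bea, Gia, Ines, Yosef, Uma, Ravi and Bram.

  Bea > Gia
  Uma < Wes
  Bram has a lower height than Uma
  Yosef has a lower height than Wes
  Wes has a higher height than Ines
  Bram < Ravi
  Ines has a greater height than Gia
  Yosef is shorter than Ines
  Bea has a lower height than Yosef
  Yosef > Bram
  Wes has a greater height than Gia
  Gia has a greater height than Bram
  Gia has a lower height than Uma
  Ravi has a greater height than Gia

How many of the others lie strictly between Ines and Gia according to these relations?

2

The relations place Gia below Ines. An element lies strictly between them when it is forced above Gia and also forced below Ines.
Above Gia: {Uma, Bea, Yosef, Ravi, Wes}. Below Ines: {Bram, Bea, Yosef}.
Intersection: {Bea, Yosef} — 2.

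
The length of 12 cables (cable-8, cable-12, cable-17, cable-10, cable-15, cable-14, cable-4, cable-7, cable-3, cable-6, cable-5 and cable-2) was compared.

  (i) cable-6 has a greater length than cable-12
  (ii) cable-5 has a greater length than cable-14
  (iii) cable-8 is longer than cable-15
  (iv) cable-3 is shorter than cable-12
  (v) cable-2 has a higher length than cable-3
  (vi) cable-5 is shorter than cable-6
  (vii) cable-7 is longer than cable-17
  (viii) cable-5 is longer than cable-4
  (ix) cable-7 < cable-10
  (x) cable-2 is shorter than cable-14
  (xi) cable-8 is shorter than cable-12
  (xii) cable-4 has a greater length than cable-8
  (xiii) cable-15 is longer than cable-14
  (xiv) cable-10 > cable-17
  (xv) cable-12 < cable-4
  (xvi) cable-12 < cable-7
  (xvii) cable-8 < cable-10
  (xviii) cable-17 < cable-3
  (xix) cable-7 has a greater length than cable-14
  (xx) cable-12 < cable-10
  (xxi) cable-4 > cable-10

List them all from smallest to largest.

Each adjacent pair is fixed by a given relation: cable-17 < cable-3; cable-3 < cable-2; cable-2 < cable-14; cable-14 < cable-15; cable-15 < cable-8; cable-8 < cable-12; cable-12 < cable-7; cable-7 < cable-10; cable-10 < cable-4; cable-4 < cable-5; cable-5 < cable-6. Chaining them end to end gives the full order.

cable-17 < cable-3 < cable-2 < cable-14 < cable-15 < cable-8 < cable-12 < cable-7 < cable-10 < cable-4 < cable-5 < cable-6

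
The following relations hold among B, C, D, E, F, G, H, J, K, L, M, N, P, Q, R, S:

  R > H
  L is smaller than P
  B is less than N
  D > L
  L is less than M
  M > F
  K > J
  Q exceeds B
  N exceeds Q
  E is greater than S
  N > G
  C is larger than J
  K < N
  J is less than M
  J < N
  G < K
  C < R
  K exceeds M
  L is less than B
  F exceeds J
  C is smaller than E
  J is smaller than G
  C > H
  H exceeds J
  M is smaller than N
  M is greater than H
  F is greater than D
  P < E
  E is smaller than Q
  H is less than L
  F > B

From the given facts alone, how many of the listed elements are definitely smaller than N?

14

Directly below N: J, B, G, M, K, Q.
One step further: H, L, E, F (10 so far).
One step further: C, P, S, D (14 so far).
Nothing else is reachable below N; 14 in all.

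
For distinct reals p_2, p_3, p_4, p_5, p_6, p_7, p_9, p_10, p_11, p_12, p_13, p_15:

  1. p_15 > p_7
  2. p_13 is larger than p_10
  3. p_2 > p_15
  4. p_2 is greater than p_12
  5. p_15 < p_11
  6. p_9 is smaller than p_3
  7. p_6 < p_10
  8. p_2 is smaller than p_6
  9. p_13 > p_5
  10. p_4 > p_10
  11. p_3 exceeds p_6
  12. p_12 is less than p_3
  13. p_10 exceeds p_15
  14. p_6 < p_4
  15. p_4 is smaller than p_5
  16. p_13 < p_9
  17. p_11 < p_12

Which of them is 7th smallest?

The consecutive relations fix a unique order: p_7 < p_15 < p_11 < p_12 < p_2 < p_6 < p_10 < p_4 < p_5 < p_13 < p_9 < p_3.
Counting 7 from the smallest end gives p_10.

p_10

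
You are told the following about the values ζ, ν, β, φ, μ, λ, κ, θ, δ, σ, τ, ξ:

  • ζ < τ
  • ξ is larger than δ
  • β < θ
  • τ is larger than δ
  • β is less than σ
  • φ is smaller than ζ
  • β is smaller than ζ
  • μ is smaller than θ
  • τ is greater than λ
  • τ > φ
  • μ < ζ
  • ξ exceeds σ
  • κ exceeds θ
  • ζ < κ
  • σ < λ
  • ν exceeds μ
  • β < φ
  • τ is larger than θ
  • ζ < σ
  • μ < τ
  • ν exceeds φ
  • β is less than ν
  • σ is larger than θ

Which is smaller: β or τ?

The relevant relations are β < φ; φ < ζ; ζ < σ; σ < λ; λ < τ.
Chaining these gives β < φ < ζ < σ < λ < τ.
So β < τ; β is the smaller of the two.

β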